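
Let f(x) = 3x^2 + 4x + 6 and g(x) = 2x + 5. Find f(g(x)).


Substitute g(x) into f:
f(g(x)) = 3*(2x + 5)^2 + 4*(2x + 5) + 6
(2x + 5)^2 = 4x^2 + 20x + 25
Expand and combine: 12x^2 + 68x + 101


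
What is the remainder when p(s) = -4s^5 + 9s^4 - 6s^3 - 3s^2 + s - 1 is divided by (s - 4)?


By the Remainder Theorem, the remainder equals p(4):
  -4*(4)^5 = -4096
  9*(4)^4 = 2304
  -6*(4)^3 = -384
  -3*(4)^2 = -48
  1*(4)^1 = 4
  constant: -1
Sum: -4096 + 2304 - 384 - 48 + 4 - 1 = -2221


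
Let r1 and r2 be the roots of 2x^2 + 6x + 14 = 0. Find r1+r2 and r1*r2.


For ax^2+bx+c=0: sum = -b/a, product = c/a.
a=2, b=6, c=14
Sum = -(6)/2 = -3
Product = (14)/2 = 7


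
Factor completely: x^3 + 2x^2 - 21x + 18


Try integer roots (divisors of 18). x=1: p(1)=0.
Divide out (x - 1): quotient is x^2 + 3x - 18.
Factor the quadratic: (x - 3)(x + 6)
Result: (x - 1)(x - 3)(x + 6)


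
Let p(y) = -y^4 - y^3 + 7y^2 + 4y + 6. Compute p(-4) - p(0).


p(-4) = -90
p(0) = 6
p(-4) - p(0) = -90 - 6 = -96


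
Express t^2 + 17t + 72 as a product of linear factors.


Roots satisfy r1 + r2 = -b/a = -17 and r1*r2 = c/a = 72.
So r1 = -8, r2 = -9.
t^2 + 17t + 72 = (t - r1)(t - r2) = (t + 8)(t + 9)


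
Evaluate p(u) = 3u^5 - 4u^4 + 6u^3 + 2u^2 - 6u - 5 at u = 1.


Using direct substitution:
  3 * (1)^5 = 3
  -4 * (1)^4 = -4
  6 * (1)^3 = 6
  2 * (1)^2 = 2
  -6 * (1)^1 = -6
  constant: -5
Sum = 3 - 4 + 6 + 2 - 6 - 5 = -4


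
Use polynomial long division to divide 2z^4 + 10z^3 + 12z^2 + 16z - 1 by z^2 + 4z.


(2z^4 + 10z^3 + 12z^2 + 16z - 1) / (z^2 + 4z)
Step 1: 2z^2 * (z^2 + 4z) = 2z^4 + 8z^3; subtract.
Step 2: 2z * (z^2 + 4z) = 2z^3 + 8z^2; subtract.
Step 3: 4 * (z^2 + 4z) = 4z^2 + 16z; subtract.
Quotient: 2z^2 + 2z + 4, Remainder: -1


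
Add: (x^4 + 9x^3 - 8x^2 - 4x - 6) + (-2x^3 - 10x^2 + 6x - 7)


Align terms by degree and add:
  x^4 + 9x^3 - 8x^2 - 4x - 6
  -2x^3 - 10x^2 + 6x - 7
= x^4 + 7x^3 - 18x^2 + 2x - 13


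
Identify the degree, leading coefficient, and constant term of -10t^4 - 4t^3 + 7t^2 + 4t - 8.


Highest power of t is 4, with coefficient -10. Constant term is -8.
Degree = 4, leading coefficient = -10, constant term = -8


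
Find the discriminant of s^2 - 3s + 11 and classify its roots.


D = b^2 - 4ac = (-3)^2 - 4(1)(11) = 9 - 44 = -35
Since D < 0: two complex conjugate roots (no real roots)


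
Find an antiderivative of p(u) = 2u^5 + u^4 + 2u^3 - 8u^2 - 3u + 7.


Reverse power rule on each term:
  ∫ 2u^5 du = (1/3)u^6
  ∫ u^4 du = (1/5)u^5
  ∫ 2u^3 du = (1/2)u^4
  ∫ -8u^2 du = -(8/3)u^3
  ∫ -3u du = -(3/2)u^2
  ∫ 7 du = 7u
F(u) = (1/3)u^6 + (1/5)u^5 + (1/2)u^4 - (8/3)u^3 - (3/2)u^2 + 7u + C


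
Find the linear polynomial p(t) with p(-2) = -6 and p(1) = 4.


p(t) = mt + b. Using p(-2)=-6, p(1)=4:
m = (-6 - 4)/(-2 - 1) = -10/-3 = 10/3
b = -6 - m*(-2) = -6 + 20/3 = 2/3
p(t) = (10/3)t + (2/3)


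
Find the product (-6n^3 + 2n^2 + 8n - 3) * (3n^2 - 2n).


Distribute each term of the first polynomial:
  (-6n^3)(3n^2 - 2n) = -18n^5 + 12n^4
  (2n^2)(3n^2 - 2n) = 6n^4 - 4n^3
  (8n)(3n^2 - 2n) = 24n^3 - 16n^2
  (-3)(3n^2 - 2n) = -9n^2 + 6n
Sum: -18n^5 + 18n^4 + 20n^3 - 25n^2 + 6n


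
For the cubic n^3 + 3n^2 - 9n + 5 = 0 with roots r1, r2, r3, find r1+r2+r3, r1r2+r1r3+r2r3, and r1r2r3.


Monic cubic n^3+bn^2+cn+d=0: sum=-b, pairwise sum=c, product=-d.
b=3, c=-9, d=5
r1+r2+r3 = -3
r1r2+r1r3+r2r3 = -9
r1r2r3 = -5


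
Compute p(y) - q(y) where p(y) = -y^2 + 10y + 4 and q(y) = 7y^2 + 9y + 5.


Distribute the minus sign:
  (-y^2 + 10y + 4)
- (7y^2 + 9y + 5)
Negate second polynomial: -7y^2 - 9y - 5
Add: -8y^2 + y - 1


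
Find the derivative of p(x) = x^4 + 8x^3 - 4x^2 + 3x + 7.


Apply the power rule term by term:
  d/dx(x^4) = 4x^3
  d/dx(8x^3) = 24x^2
  d/dx(-4x^2) = -8x
  d/dx(3x) = 3
  d/dx(7) = 0
p'(x) = 4x^3 + 24x^2 - 8x + 3


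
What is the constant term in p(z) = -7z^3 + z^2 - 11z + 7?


Read off the constant term: 7


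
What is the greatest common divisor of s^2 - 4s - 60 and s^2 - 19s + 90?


Factor each:
  s^2 - 4s - 60 = (s - 10)(s + 6)
  s^2 - 19s + 90 = (s - 10)(s - 9)
Common monic factor: s - 10


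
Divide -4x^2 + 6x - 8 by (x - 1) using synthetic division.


Synthetic division with c = 1. Coefficients: -4, 6, -8
Bring down -4.
  -4 * 1 = -4; -4 + 6 = 2
  2 * 1 = 2; 2 - 8 = -6
Quotient: -4x + 2, Remainder: -6


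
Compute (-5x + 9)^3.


Expand (-5x + 9)^3 by repeated multiplication:
  (-5x + 9)^2 = 25x^2 - 90x + 81
= -125x^3 + 675x^2 - 1215x + 729


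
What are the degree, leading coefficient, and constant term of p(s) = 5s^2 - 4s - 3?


Highest power of s is 2, with coefficient 5. Constant term is -3.
Degree = 2, leading coefficient = 5, constant term = -3


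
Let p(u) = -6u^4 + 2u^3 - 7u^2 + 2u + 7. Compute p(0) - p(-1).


p(0) = 7
p(-1) = -10
p(0) - p(-1) = 7 + 10 = 17


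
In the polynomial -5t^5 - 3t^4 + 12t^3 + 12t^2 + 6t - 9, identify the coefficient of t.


Read off the coefficient of t: 6


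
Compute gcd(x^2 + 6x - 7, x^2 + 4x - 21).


Factor each:
  x^2 + 6x - 7 = (x + 7)(x - 1)
  x^2 + 4x - 21 = (x + 7)(x - 3)
Common monic factor: x + 7


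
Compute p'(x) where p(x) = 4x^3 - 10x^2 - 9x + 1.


Apply the power rule term by term:
  d/dx(4x^3) = 12x^2
  d/dx(-10x^2) = -20x
  d/dx(-9x) = -9
  d/dx(1) = 0
p'(x) = 12x^2 - 20x - 9


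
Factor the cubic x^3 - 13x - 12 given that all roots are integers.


Try integer roots (divisors of -12). x=-1: p(-1)=0.
Divide out (x + 1): quotient is x^2 - x - 12.
Factor the quadratic: (x - 4)(x + 3)
Result: (x + 1)(x - 4)(x + 3)


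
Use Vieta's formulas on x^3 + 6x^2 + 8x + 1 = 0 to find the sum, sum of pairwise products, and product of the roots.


Monic cubic x^3+bx^2+cx+d=0: sum=-b, pairwise sum=c, product=-d.
b=6, c=8, d=1
r1+r2+r3 = -6
r1r2+r1r3+r2r3 = 8
r1r2r3 = -1


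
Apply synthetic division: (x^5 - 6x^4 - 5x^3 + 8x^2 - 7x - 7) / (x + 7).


Synthetic division with c = -7. Coefficients: 1, -6, -5, 8, -7, -7
Bring down 1.
  1 * -7 = -7; -7 - 6 = -13
  -13 * -7 = 91; 91 - 5 = 86
  86 * -7 = -602; -602 + 8 = -594
  -594 * -7 = 4158; 4158 - 7 = 4151
  4151 * -7 = -29057; -29057 - 7 = -29064
Quotient: x^4 - 13x^3 + 86x^2 - 594x + 4151, Remainder: -29064


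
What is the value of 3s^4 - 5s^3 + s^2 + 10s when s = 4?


Using direct substitution:
  3 * (4)^4 = 768
  -5 * (4)^3 = -320
  1 * (4)^2 = 16
  10 * (4)^1 = 40
  constant: 0
Sum = 768 - 320 + 16 + 40 + 0 = 504


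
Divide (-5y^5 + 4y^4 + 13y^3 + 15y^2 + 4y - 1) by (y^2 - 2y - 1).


(-5y^5 + 4y^4 + 13y^3 + 15y^2 + 4y - 1) / (y^2 - 2y - 1)
Step 1: -5y^3 * (y^2 - 2y - 1) = -5y^5 + 10y^4 + 5y^3; subtract.
Step 2: -6y^2 * (y^2 - 2y - 1) = -6y^4 + 12y^3 + 6y^2; subtract.
Step 3: -4y * (y^2 - 2y - 1) = -4y^3 + 8y^2 + 4y; subtract.
Step 4: 1 * (y^2 - 2y - 1) = y^2 - 2y - 1; subtract.
Quotient: -5y^3 - 6y^2 - 4y + 1, Remainder: 2y


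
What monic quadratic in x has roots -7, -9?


p(x) = (x + 7)(x + 9)
Expand: x^2 + 16x + 63


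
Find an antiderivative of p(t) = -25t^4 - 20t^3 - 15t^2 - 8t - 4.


Reverse power rule on each term:
  ∫ -25t^4 dt = -5t^5
  ∫ -20t^3 dt = -5t^4
  ∫ -15t^2 dt = -5t^3
  ∫ -8t dt = -4t^2
  ∫ -4 dt = -4t
F(t) = -5t^5 - 5t^4 - 5t^3 - 4t^2 - 4t + C


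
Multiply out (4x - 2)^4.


Expand (4x - 2)^4 by repeated multiplication:
  (4x - 2)^2 = 16x^2 - 16x + 4
  (4x - 2)^3 = 64x^3 - 96x^2 + 48x - 8
= 256x^4 - 512x^3 + 384x^2 - 128x + 16


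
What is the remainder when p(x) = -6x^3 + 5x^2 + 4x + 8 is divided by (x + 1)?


By the Remainder Theorem, the remainder equals p(-1):
  -6*(-1)^3 = 6
  5*(-1)^2 = 5
  4*(-1)^1 = -4
  constant: 8
Sum: 6 + 5 - 4 + 8 = 15


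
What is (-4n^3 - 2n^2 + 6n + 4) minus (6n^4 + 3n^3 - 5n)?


Distribute the minus sign:
  (-4n^3 - 2n^2 + 6n + 4)
- (6n^4 + 3n^3 - 5n)
Negate second polynomial: -6n^4 - 3n^3 + 5n
Add: -6n^4 - 7n^3 - 2n^2 + 11n + 4


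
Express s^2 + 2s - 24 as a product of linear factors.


Roots satisfy r1 + r2 = -b/a = -2 and r1*r2 = c/a = -24.
So r1 = -6, r2 = 4.
s^2 + 2s - 24 = (s - r1)(s - r2) = (s + 6)(s - 4)


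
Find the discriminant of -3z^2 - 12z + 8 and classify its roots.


D = b^2 - 4ac = (-12)^2 - 4(-3)(8) = 144 + 96 = 240
Since D > 0: two distinct irrational roots


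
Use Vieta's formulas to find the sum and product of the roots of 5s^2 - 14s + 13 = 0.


For as^2+bs+c=0: sum = -b/a, product = c/a.
a=5, b=-14, c=13
Sum = -(-14)/5 = 14/5
Product = (13)/5 = 13/5


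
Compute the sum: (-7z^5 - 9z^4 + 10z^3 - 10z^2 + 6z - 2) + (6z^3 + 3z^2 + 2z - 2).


Align terms by degree and add:
  -7z^5 - 9z^4 + 10z^3 - 10z^2 + 6z - 2
+ 6z^3 + 3z^2 + 2z - 2
= -7z^5 - 9z^4 + 16z^3 - 7z^2 + 8z - 4


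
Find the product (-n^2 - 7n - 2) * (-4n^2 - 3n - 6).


Distribute each term of the first polynomial:
  (-n^2)(-4n^2 - 3n - 6) = 4n^4 + 3n^3 + 6n^2
  (-7n)(-4n^2 - 3n - 6) = 28n^3 + 21n^2 + 42n
  (-2)(-4n^2 - 3n - 6) = 8n^2 + 6n + 12
Sum: 4n^4 + 31n^3 + 35n^2 + 48n + 12


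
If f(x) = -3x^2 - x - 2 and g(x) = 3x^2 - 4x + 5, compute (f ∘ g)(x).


Substitute g(x) into f:
f(g(x)) = -3*(3x^2 - 4x + 5)^2 + (-1)*(3x^2 - 4x + 5) + (-2)
(3x^2 - 4x + 5)^2 = 9x^4 - 24x^3 + 46x^2 - 40x + 25
Expand and combine: -27x^4 + 72x^3 - 141x^2 + 124x - 82


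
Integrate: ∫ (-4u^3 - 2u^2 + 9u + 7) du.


Reverse power rule on each term:
  ∫ -4u^3 du = -u^4
  ∫ -2u^2 du = -(2/3)u^3
  ∫ 9u du = (9/2)u^2
  ∫ 7 du = 7u
F(u) = -u^4 - (2/3)u^3 + (9/2)u^2 + 7u + C


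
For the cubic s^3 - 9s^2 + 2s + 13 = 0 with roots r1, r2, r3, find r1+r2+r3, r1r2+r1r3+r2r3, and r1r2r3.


Monic cubic s^3+bs^2+cs+d=0: sum=-b, pairwise sum=c, product=-d.
b=-9, c=2, d=13
r1+r2+r3 = 9
r1r2+r1r3+r2r3 = 2
r1r2r3 = -13


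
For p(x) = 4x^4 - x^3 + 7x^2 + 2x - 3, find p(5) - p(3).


p(5) = 2557
p(3) = 363
p(5) - p(3) = 2557 - 363 = 2194


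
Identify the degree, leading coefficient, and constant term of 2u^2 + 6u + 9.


Highest power of u is 2, with coefficient 2. Constant term is 9.
Degree = 2, leading coefficient = 2, constant term = 9


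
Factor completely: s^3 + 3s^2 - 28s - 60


Try integer roots (divisors of -60). s=5: p(5)=0.
Divide out (s - 5): quotient is s^2 + 8s + 12.
Factor the quadratic: (s + 2)(s + 6)
Result: (s - 5)(s + 2)(s + 6)


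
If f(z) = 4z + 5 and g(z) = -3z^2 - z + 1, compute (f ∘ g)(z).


Substitute g(z) into f:
f(g(z)) = 4*(-3z^2 - z + 1) + 5
Expand and combine: -12z^2 - 4z + 9


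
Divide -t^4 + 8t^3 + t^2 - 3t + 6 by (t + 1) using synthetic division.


Synthetic division with c = -1. Coefficients: -1, 8, 1, -3, 6
Bring down -1.
  -1 * -1 = 1; 1 + 8 = 9
  9 * -1 = -9; -9 + 1 = -8
  -8 * -1 = 8; 8 - 3 = 5
  5 * -1 = -5; -5 + 6 = 1
Quotient: -t^3 + 9t^2 - 8t + 5, Remainder: 1


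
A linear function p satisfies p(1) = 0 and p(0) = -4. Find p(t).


p(t) = mt + b. Using p(1)=0, p(0)=-4:
m = (0 + 4)/(1) = 4/1 = 4
b = 0 - m*(1) = 0 - 4 = -4
p(t) = 4t - 4


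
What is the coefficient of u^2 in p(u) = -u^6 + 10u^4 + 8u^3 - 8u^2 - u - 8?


Read off the coefficient of u^2: -8


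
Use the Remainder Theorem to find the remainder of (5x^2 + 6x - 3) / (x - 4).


By the Remainder Theorem, the remainder equals p(4):
  5*(4)^2 = 80
  6*(4)^1 = 24
  constant: -3
Sum: 80 + 24 - 3 = 101


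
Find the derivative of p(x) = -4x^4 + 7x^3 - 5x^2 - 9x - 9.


Apply the power rule term by term:
  d/dx(-4x^4) = -16x^3
  d/dx(7x^3) = 21x^2
  d/dx(-5x^2) = -10x
  d/dx(-9x) = -9
  d/dx(-9) = 0
p'(x) = -16x^3 + 21x^2 - 10x - 9


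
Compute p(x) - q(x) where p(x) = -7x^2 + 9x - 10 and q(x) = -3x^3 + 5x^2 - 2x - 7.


Distribute the minus sign:
  (-7x^2 + 9x - 10)
- (-3x^3 + 5x^2 - 2x - 7)
Negate second polynomial: 3x^3 - 5x^2 + 2x + 7
Add: 3x^3 - 12x^2 + 11x - 3


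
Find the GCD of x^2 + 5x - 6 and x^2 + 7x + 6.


Factor each:
  x^2 + 5x - 6 = (x + 6)(x - 1)
  x^2 + 7x + 6 = (x + 6)(x + 1)
Common monic factor: x + 6


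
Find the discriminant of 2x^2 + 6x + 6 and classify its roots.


D = b^2 - 4ac = (6)^2 - 4(2)(6) = 36 - 48 = -12
Since D < 0: two complex conjugate roots (no real roots)


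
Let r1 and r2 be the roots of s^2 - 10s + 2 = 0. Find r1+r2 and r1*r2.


For as^2+bs+c=0: sum = -b/a, product = c/a.
a=1, b=-10, c=2
Sum = -(-10)/1 = 10
Product = (2)/1 = 2


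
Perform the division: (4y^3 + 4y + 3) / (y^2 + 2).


(4y^3 + 4y + 3) / (y^2 + 2)
Step 1: 4y * (y^2 + 2) = 4y^3 + 8y; subtract.
Step 2: 0 * (y^2 + 2) = 0; subtract.
Quotient: 4y, Remainder: -4y + 3


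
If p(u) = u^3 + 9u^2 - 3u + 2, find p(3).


Using direct substitution:
  1 * (3)^3 = 27
  9 * (3)^2 = 81
  -3 * (3)^1 = -9
  constant: 2
Sum = 27 + 81 - 9 + 2 = 101


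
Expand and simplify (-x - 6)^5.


Expand (-x - 6)^5 by repeated multiplication:
  (-x - 6)^2 = x^2 + 12x + 36
  (-x - 6)^3 = -x^3 - 18x^2 - 108x - 216
  (-x - 6)^4 = x^4 + 24x^3 + 216x^2 + 864x + 1296
= -x^5 - 30x^4 - 360x^3 - 2160x^2 - 6480x - 7776


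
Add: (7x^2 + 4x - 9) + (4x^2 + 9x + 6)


Align terms by degree and add:
  7x^2 + 4x - 9
+ 4x^2 + 9x + 6
= 11x^2 + 13x - 3


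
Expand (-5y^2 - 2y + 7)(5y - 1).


Distribute each term of the first polynomial:
  (-5y^2)(5y - 1) = -25y^3 + 5y^2
  (-2y)(5y - 1) = -10y^2 + 2y
  (7)(5y - 1) = 35y - 7
Sum: -25y^3 - 5y^2 + 37y - 7


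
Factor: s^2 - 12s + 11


Roots satisfy r1 + r2 = -b/a = 12 and r1*r2 = c/a = 11.
So r1 = 11, r2 = 1.
s^2 - 12s + 11 = (s - r1)(s - r2) = (s - 11)(s - 1)


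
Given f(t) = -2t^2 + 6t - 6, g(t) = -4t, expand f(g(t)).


Substitute g(t) into f:
f(g(t)) = -2*(-4t)^2 + 6*(-4t) + (-6)
(-4t)^2 = 16t^2
Expand and combine: -32t^2 - 24t - 6


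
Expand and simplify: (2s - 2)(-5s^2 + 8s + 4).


Distribute each term of the first polynomial:
  (2s)(-5s^2 + 8s + 4) = -10s^3 + 16s^2 + 8s
  (-2)(-5s^2 + 8s + 4) = 10s^2 - 16s - 8
Sum: -10s^3 + 26s^2 - 8s - 8


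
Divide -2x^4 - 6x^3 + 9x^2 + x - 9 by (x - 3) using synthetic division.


Synthetic division with c = 3. Coefficients: -2, -6, 9, 1, -9
Bring down -2.
  -2 * 3 = -6; -6 - 6 = -12
  -12 * 3 = -36; -36 + 9 = -27
  -27 * 3 = -81; -81 + 1 = -80
  -80 * 3 = -240; -240 - 9 = -249
Quotient: -2x^3 - 12x^2 - 27x - 80, Remainder: -249


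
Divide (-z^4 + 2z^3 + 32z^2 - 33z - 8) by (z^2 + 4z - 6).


(-z^4 + 2z^3 + 32z^2 - 33z - 8) / (z^2 + 4z - 6)
Step 1: -z^2 * (z^2 + 4z - 6) = -z^4 - 4z^3 + 6z^2; subtract.
Step 2: 6z * (z^2 + 4z - 6) = 6z^3 + 24z^2 - 36z; subtract.
Step 3: 2 * (z^2 + 4z - 6) = 2z^2 + 8z - 12; subtract.
Quotient: -z^2 + 6z + 2, Remainder: -5z + 4


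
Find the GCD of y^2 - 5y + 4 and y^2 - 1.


Factor each:
  y^2 - 5y + 4 = (y - 1)(y - 4)
  y^2 - 1 = (y - 1)(y + 1)
Common monic factor: y - 1


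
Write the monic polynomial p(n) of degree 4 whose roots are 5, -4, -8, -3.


p(n) = (n - 5)(n + 4)(n + 8)(n + 3)
Expand: n^4 + 10n^3 - 7n^2 - 244n - 480


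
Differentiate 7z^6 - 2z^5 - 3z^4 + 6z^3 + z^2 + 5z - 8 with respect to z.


Apply the power rule term by term:
  d/dz(7z^6) = 42z^5
  d/dz(-2z^5) = -10z^4
  d/dz(-3z^4) = -12z^3
  d/dz(6z^3) = 18z^2
  d/dz(z^2) = 2z
  d/dz(5z) = 5
  d/dz(-8) = 0
p'(z) = 42z^5 - 10z^4 - 12z^3 + 18z^2 + 2z + 5


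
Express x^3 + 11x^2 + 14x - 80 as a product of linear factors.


Try integer roots (divisors of -80). x=2: p(2)=0.
Divide out (x - 2): quotient is x^2 + 13x + 40.
Factor the quadratic: (x + 5)(x + 8)
Result: (x - 2)(x + 5)(x + 8)


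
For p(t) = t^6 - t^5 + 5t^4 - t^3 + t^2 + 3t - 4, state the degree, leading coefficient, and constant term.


Highest power of t is 6, with coefficient 1. Constant term is -4.
Degree = 6, leading coefficient = 1, constant term = -4


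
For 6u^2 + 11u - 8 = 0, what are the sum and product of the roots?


For au^2+bu+c=0: sum = -b/a, product = c/a.
a=6, b=11, c=-8
Sum = -(11)/6 = -11/6
Product = (-8)/6 = -4/3


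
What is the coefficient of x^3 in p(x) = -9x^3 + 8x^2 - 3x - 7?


Read off the coefficient of x^3: -9


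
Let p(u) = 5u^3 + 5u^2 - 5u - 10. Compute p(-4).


Using direct substitution:
  5 * (-4)^3 = -320
  5 * (-4)^2 = 80
  -5 * (-4)^1 = 20
  constant: -10
Sum = -320 + 80 + 20 - 10 = -230


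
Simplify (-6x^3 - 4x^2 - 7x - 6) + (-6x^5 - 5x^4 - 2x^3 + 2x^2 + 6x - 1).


Align terms by degree and add:
  -6x^3 - 4x^2 - 7x - 6
  -6x^5 - 5x^4 - 2x^3 + 2x^2 + 6x - 1
= -6x^5 - 5x^4 - 8x^3 - 2x^2 - x - 7


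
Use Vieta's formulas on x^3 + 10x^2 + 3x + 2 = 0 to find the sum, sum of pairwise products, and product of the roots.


Monic cubic x^3+bx^2+cx+d=0: sum=-b, pairwise sum=c, product=-d.
b=10, c=3, d=2
r1+r2+r3 = -10
r1r2+r1r3+r2r3 = 3
r1r2r3 = -2


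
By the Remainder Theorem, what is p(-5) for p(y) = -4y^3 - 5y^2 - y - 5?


By the Remainder Theorem, the remainder equals p(-5):
  -4*(-5)^3 = 500
  -5*(-5)^2 = -125
  -1*(-5)^1 = 5
  constant: -5
Sum: 500 - 125 + 5 - 5 = 375


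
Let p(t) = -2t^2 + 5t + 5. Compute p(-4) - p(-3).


p(-4) = -47
p(-3) = -28
p(-4) - p(-3) = -47 + 28 = -19


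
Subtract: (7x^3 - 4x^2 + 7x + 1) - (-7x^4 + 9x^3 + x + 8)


Distribute the minus sign:
  (7x^3 - 4x^2 + 7x + 1)
- (-7x^4 + 9x^3 + x + 8)
Negate second polynomial: 7x^4 - 9x^3 - x - 8
Add: 7x^4 - 2x^3 - 4x^2 + 6x - 7


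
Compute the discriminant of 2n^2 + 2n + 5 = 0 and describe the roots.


D = b^2 - 4ac = (2)^2 - 4(2)(5) = 4 - 40 = -36
Since D < 0: two complex conjugate roots (no real roots)


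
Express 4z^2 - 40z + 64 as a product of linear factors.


Roots satisfy r1 + r2 = -b/a = 10 and r1*r2 = c/a = 16.
So r1 = 2, r2 = 8.
4z^2 - 40z + 64 = 4(z - r1)(z - r2) = 4(z - 2)(z - 8)


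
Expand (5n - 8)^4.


Expand (5n - 8)^4 by repeated multiplication:
  (5n - 8)^2 = 25n^2 - 80n + 64
  (5n - 8)^3 = 125n^3 - 600n^2 + 960n - 512
= 625n^4 - 4000n^3 + 9600n^2 - 10240n + 4096


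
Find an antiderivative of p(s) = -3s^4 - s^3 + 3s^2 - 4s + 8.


Reverse power rule on each term:
  ∫ -3s^4 ds = -(3/5)s^5
  ∫ -s^3 ds = -(1/4)s^4
  ∫ 3s^2 ds = s^3
  ∫ -4s ds = -2s^2
  ∫ 8 ds = 8s
F(s) = -(3/5)s^5 - (1/4)s^4 + s^3 - 2s^2 + 8s + C


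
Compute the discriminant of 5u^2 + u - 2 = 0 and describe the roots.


D = b^2 - 4ac = (1)^2 - 4(5)(-2) = 1 + 40 = 41
Since D > 0: two distinct irrational roots


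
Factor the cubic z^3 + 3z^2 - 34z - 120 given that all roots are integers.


Try integer roots (divisors of -120). z=6: p(6)=0.
Divide out (z - 6): quotient is z^2 + 9z + 20.
Factor the quadratic: (z + 5)(z + 4)
Result: (z - 6)(z + 5)(z + 4)


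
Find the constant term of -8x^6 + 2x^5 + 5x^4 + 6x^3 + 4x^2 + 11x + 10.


Read off the constant term: 10


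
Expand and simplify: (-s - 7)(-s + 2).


Distribute each term of the first polynomial:
  (-s)(-s + 2) = s^2 - 2s
  (-7)(-s + 2) = 7s - 14
Sum: s^2 + 5s - 14


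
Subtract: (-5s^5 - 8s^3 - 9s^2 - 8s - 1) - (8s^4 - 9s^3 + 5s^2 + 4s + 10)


Distribute the minus sign:
  (-5s^5 - 8s^3 - 9s^2 - 8s - 1)
- (8s^4 - 9s^3 + 5s^2 + 4s + 10)
Negate second polynomial: -8s^4 + 9s^3 - 5s^2 - 4s - 10
Add: -5s^5 - 8s^4 + s^3 - 14s^2 - 12s - 11


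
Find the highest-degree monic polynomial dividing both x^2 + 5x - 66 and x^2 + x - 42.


Factor each:
  x^2 + 5x - 66 = (x - 6)(x + 11)
  x^2 + x - 42 = (x - 6)(x + 7)
Common monic factor: x - 6


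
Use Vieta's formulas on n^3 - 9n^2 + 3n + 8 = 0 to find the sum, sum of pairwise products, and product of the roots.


Monic cubic n^3+bn^2+cn+d=0: sum=-b, pairwise sum=c, product=-d.
b=-9, c=3, d=8
r1+r2+r3 = 9
r1r2+r1r3+r2r3 = 3
r1r2r3 = -8


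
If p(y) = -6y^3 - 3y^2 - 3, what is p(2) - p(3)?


p(2) = -63
p(3) = -192
p(2) - p(3) = -63 + 192 = 129


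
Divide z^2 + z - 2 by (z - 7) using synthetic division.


Synthetic division with c = 7. Coefficients: 1, 1, -2
Bring down 1.
  1 * 7 = 7; 7 + 1 = 8
  8 * 7 = 56; 56 - 2 = 54
Quotient: z + 8, Remainder: 54


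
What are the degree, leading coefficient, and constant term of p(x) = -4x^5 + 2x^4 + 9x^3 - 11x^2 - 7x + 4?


Highest power of x is 5, with coefficient -4. Constant term is 4.
Degree = 5, leading coefficient = -4, constant term = 4


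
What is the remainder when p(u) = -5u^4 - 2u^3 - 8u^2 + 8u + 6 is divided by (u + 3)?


By the Remainder Theorem, the remainder equals p(-3):
  -5*(-3)^4 = -405
  -2*(-3)^3 = 54
  -8*(-3)^2 = -72
  8*(-3)^1 = -24
  constant: 6
Sum: -405 + 54 - 72 - 24 + 6 = -441


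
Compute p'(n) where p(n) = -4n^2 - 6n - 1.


Apply the power rule term by term:
  d/dn(-4n^2) = -8n
  d/dn(-6n) = -6
  d/dn(-1) = 0
p'(n) = -8n - 6


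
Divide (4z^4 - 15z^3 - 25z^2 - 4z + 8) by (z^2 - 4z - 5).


(4z^4 - 15z^3 - 25z^2 - 4z + 8) / (z^2 - 4z - 5)
Step 1: 4z^2 * (z^2 - 4z - 5) = 4z^4 - 16z^3 - 20z^2; subtract.
Step 2: z * (z^2 - 4z - 5) = z^3 - 4z^2 - 5z; subtract.
Step 3: -1 * (z^2 - 4z - 5) = -z^2 + 4z + 5; subtract.
Quotient: 4z^2 + z - 1, Remainder: -3z + 3


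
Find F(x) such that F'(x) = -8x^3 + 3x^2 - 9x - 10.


Reverse power rule on each term:
  ∫ -8x^3 dx = -2x^4
  ∫ 3x^2 dx = x^3
  ∫ -9x dx = -(9/2)x^2
  ∫ -10 dx = -10x
F(x) = -2x^4 + x^3 - (9/2)x^2 - 10x + C


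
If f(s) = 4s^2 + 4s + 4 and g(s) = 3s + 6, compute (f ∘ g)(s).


Substitute g(s) into f:
f(g(s)) = 4*(3s + 6)^2 + 4*(3s + 6) + 4
(3s + 6)^2 = 9s^2 + 36s + 36
Expand and combine: 36s^2 + 156s + 172


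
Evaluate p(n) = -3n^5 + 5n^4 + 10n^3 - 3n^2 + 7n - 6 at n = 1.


Using direct substitution:
  -3 * (1)^5 = -3
  5 * (1)^4 = 5
  10 * (1)^3 = 10
  -3 * (1)^2 = -3
  7 * (1)^1 = 7
  constant: -6
Sum = -3 + 5 + 10 - 3 + 7 - 6 = 10


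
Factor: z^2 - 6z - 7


Roots satisfy r1 + r2 = -b/a = 6 and r1*r2 = c/a = -7.
So r1 = -1, r2 = 7.
z^2 - 6z - 7 = (z - r1)(z - r2) = (z + 1)(z - 7)


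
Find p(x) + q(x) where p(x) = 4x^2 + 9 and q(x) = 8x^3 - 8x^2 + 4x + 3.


Align terms by degree and add:
  4x^2 + 9
+ 8x^3 - 8x^2 + 4x + 3
= 8x^3 - 4x^2 + 4x + 12


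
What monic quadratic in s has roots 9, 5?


p(s) = (s - 9)(s - 5)
Expand: s^2 - 14s + 45


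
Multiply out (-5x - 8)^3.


Expand (-5x - 8)^3 by repeated multiplication:
  (-5x - 8)^2 = 25x^2 + 80x + 64
= -125x^3 - 600x^2 - 960x - 512


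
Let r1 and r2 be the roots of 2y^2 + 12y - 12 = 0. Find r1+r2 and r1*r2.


For ay^2+by+c=0: sum = -b/a, product = c/a.
a=2, b=12, c=-12
Sum = -(12)/2 = -6
Product = (-12)/2 = -6


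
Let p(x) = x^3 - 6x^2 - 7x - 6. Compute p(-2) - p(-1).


p(-2) = -24
p(-1) = -6
p(-2) - p(-1) = -24 + 6 = -18


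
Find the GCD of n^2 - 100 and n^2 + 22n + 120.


Factor each:
  n^2 - 100 = (n + 10)(n - 10)
  n^2 + 22n + 120 = (n + 10)(n + 12)
Common monic factor: n + 10


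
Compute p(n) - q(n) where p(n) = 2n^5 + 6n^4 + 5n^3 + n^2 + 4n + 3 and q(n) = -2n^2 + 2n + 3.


Distribute the minus sign:
  (2n^5 + 6n^4 + 5n^3 + n^2 + 4n + 3)
- (-2n^2 + 2n + 3)
Negate second polynomial: 2n^2 - 2n - 3
Add: 2n^5 + 6n^4 + 5n^3 + 3n^2 + 2n


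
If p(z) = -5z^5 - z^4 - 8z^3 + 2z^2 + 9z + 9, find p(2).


Using direct substitution:
  -5 * (2)^5 = -160
  -1 * (2)^4 = -16
  -8 * (2)^3 = -64
  2 * (2)^2 = 8
  9 * (2)^1 = 18
  constant: 9
Sum = -160 - 16 - 64 + 8 + 18 + 9 = -205


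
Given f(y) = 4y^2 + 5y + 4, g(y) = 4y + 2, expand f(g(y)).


Substitute g(y) into f:
f(g(y)) = 4*(4y + 2)^2 + 5*(4y + 2) + 4
(4y + 2)^2 = 16y^2 + 16y + 4
Expand and combine: 64y^2 + 84y + 30


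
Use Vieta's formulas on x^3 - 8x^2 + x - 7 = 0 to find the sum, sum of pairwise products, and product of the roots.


Monic cubic x^3+bx^2+cx+d=0: sum=-b, pairwise sum=c, product=-d.
b=-8, c=1, d=-7
r1+r2+r3 = 8
r1r2+r1r3+r2r3 = 1
r1r2r3 = 7


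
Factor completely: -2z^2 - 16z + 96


Roots satisfy r1 + r2 = -b/a = -8 and r1*r2 = c/a = -48.
So r1 = -12, r2 = 4.
-2z^2 - 16z + 96 = -2(z - r1)(z - r2) = -2(z + 12)(z - 4)


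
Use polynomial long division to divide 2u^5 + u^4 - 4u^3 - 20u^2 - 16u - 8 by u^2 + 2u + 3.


(2u^5 + u^4 - 4u^3 - 20u^2 - 16u - 8) / (u^2 + 2u + 3)
Step 1: 2u^3 * (u^2 + 2u + 3) = 2u^5 + 4u^4 + 6u^3; subtract.
Step 2: -3u^2 * (u^2 + 2u + 3) = -3u^4 - 6u^3 - 9u^2; subtract.
Step 3: -4u * (u^2 + 2u + 3) = -4u^3 - 8u^2 - 12u; subtract.
Step 4: -3 * (u^2 + 2u + 3) = -3u^2 - 6u - 9; subtract.
Quotient: 2u^3 - 3u^2 - 4u - 3, Remainder: 2u + 1


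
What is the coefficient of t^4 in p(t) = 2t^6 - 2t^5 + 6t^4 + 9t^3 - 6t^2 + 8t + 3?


Read off the coefficient of t^4: 6


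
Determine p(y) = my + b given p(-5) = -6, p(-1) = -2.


p(y) = my + b. Using p(-5)=-6, p(-1)=-2:
m = (-6 + 2)/(-5 + 1) = -4/-4 = 1
b = -6 - m*(-5) = -6 + 5 = -1
p(y) = y - 1


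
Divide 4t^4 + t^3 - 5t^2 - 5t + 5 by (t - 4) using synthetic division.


Synthetic division with c = 4. Coefficients: 4, 1, -5, -5, 5
Bring down 4.
  4 * 4 = 16; 16 + 1 = 17
  17 * 4 = 68; 68 - 5 = 63
  63 * 4 = 252; 252 - 5 = 247
  247 * 4 = 988; 988 + 5 = 993
Quotient: 4t^3 + 17t^2 + 63t + 247, Remainder: 993


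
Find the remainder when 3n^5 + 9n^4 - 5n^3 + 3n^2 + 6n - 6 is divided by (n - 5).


By the Remainder Theorem, the remainder equals p(5):
  3*(5)^5 = 9375
  9*(5)^4 = 5625
  -5*(5)^3 = -625
  3*(5)^2 = 75
  6*(5)^1 = 30
  constant: -6
Sum: 9375 + 5625 - 625 + 75 + 30 - 6 = 14474


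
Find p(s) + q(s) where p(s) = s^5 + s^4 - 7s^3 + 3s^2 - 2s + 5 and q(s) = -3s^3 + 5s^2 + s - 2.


Align terms by degree and add:
  s^5 + s^4 - 7s^3 + 3s^2 - 2s + 5
  -3s^3 + 5s^2 + s - 2
= s^5 + s^4 - 10s^3 + 8s^2 - s + 3


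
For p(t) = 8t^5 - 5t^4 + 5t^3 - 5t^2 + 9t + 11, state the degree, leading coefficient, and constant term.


Highest power of t is 5, with coefficient 8. Constant term is 11.
Degree = 5, leading coefficient = 8, constant term = 11


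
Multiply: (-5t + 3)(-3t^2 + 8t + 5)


Distribute each term of the first polynomial:
  (-5t)(-3t^2 + 8t + 5) = 15t^3 - 40t^2 - 25t
  (3)(-3t^2 + 8t + 5) = -9t^2 + 24t + 15
Sum: 15t^3 - 49t^2 - t + 15


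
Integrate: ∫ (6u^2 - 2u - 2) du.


Reverse power rule on each term:
  ∫ 6u^2 du = 2u^3
  ∫ -2u du = -u^2
  ∫ -2 du = -2u
F(u) = 2u^3 - u^2 - 2u + C


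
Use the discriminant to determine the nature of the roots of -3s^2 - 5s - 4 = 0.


D = b^2 - 4ac = (-5)^2 - 4(-3)(-4) = 25 - 48 = -23
Since D < 0: two complex conjugate roots (no real roots)


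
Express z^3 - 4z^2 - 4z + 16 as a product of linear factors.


Try integer roots (divisors of 16). z=4: p(4)=0.
Divide out (z - 4): quotient is z^2 - 4.
Factor the quadratic: (z - 2)(z + 2)
Result: (z - 4)(z - 2)(z + 2)


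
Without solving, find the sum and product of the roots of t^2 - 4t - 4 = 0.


For at^2+bt+c=0: sum = -b/a, product = c/a.
a=1, b=-4, c=-4
Sum = -(-4)/1 = 4
Product = (-4)/1 = -4


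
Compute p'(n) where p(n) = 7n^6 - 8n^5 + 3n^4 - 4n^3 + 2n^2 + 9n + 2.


Apply the power rule term by term:
  d/dn(7n^6) = 42n^5
  d/dn(-8n^5) = -40n^4
  d/dn(3n^4) = 12n^3
  d/dn(-4n^3) = -12n^2
  d/dn(2n^2) = 4n
  d/dn(9n) = 9
  d/dn(2) = 0
p'(n) = 42n^5 - 40n^4 + 12n^3 - 12n^2 + 4n + 9


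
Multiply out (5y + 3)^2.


Expand (5y + 3)^2 by repeated multiplication:
= 25y^2 + 30y + 9


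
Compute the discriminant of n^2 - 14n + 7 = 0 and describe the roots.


D = b^2 - 4ac = (-14)^2 - 4(1)(7) = 196 - 28 = 168
Since D > 0: two distinct irrational roots


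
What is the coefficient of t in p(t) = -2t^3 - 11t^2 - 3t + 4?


Read off the coefficient of t: -3


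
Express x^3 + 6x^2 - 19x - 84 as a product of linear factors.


Try integer roots (divisors of -84). x=-3: p(-3)=0.
Divide out (x + 3): quotient is x^2 + 3x - 28.
Factor the quadratic: (x + 7)(x - 4)
Result: (x + 3)(x + 7)(x - 4)


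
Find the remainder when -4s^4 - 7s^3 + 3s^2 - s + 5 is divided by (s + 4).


By the Remainder Theorem, the remainder equals p(-4):
  -4*(-4)^4 = -1024
  -7*(-4)^3 = 448
  3*(-4)^2 = 48
  -1*(-4)^1 = 4
  constant: 5
Sum: -1024 + 448 + 48 + 4 + 5 = -519


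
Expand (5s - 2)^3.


Expand (5s - 2)^3 by repeated multiplication:
  (5s - 2)^2 = 25s^2 - 20s + 4
= 125s^3 - 150s^2 + 60s - 8


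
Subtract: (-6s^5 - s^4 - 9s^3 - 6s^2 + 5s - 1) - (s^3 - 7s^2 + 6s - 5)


Distribute the minus sign:
  (-6s^5 - s^4 - 9s^3 - 6s^2 + 5s - 1)
- (s^3 - 7s^2 + 6s - 5)
Negate second polynomial: -s^3 + 7s^2 - 6s + 5
Add: -6s^5 - s^4 - 10s^3 + s^2 - s + 4


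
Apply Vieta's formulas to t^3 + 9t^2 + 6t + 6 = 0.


Monic cubic t^3+bt^2+ct+d=0: sum=-b, pairwise sum=c, product=-d.
b=9, c=6, d=6
r1+r2+r3 = -9
r1r2+r1r3+r2r3 = 6
r1r2r3 = -6


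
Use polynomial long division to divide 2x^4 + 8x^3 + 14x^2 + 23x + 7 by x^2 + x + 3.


(2x^4 + 8x^3 + 14x^2 + 23x + 7) / (x^2 + x + 3)
Step 1: 2x^2 * (x^2 + x + 3) = 2x^4 + 2x^3 + 6x^2; subtract.
Step 2: 6x * (x^2 + x + 3) = 6x^3 + 6x^2 + 18x; subtract.
Step 3: 2 * (x^2 + x + 3) = 2x^2 + 2x + 6; subtract.
Quotient: 2x^2 + 6x + 2, Remainder: 3x + 1


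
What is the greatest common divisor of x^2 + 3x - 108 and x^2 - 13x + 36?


Factor each:
  x^2 + 3x - 108 = (x - 9)(x + 12)
  x^2 - 13x + 36 = (x - 9)(x - 4)
Common monic factor: x - 9


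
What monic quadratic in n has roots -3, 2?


p(n) = (n + 3)(n - 2)
Expand: n^2 + n - 6


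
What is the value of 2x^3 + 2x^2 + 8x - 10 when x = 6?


Using direct substitution:
  2 * (6)^3 = 432
  2 * (6)^2 = 72
  8 * (6)^1 = 48
  constant: -10
Sum = 432 + 72 + 48 - 10 = 542


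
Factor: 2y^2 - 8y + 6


Roots satisfy r1 + r2 = -b/a = 4 and r1*r2 = c/a = 3.
So r1 = 1, r2 = 3.
2y^2 - 8y + 6 = 2(y - r1)(y - r2) = 2(y - 1)(y - 3)


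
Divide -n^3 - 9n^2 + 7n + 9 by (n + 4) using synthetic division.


Synthetic division with c = -4. Coefficients: -1, -9, 7, 9
Bring down -1.
  -1 * -4 = 4; 4 - 9 = -5
  -5 * -4 = 20; 20 + 7 = 27
  27 * -4 = -108; -108 + 9 = -99
Quotient: -n^2 - 5n + 27, Remainder: -99


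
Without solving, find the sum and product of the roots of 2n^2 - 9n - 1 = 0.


For an^2+bn+c=0: sum = -b/a, product = c/a.
a=2, b=-9, c=-1
Sum = -(-9)/2 = 9/2
Product = (-1)/2 = -1/2


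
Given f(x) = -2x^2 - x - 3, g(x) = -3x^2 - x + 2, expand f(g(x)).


Substitute g(x) into f:
f(g(x)) = -2*(-3x^2 - x + 2)^2 + (-1)*(-3x^2 - x + 2) + (-3)
(-3x^2 - x + 2)^2 = 9x^4 + 6x^3 - 11x^2 - 4x + 4
Expand and combine: -18x^4 - 12x^3 + 25x^2 + 9x - 13


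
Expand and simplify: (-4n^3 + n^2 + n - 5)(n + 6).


Distribute each term of the first polynomial:
  (-4n^3)(n + 6) = -4n^4 - 24n^3
  (n^2)(n + 6) = n^3 + 6n^2
  (n)(n + 6) = n^2 + 6n
  (-5)(n + 6) = -5n - 30
Sum: -4n^4 - 23n^3 + 7n^2 + n - 30


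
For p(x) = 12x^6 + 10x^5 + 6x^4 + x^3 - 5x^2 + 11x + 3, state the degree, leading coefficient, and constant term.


Highest power of x is 6, with coefficient 12. Constant term is 3.
Degree = 6, leading coefficient = 12, constant term = 3


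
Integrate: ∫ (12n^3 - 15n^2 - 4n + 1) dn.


Reverse power rule on each term:
  ∫ 12n^3 dn = 3n^4
  ∫ -15n^2 dn = -5n^3
  ∫ -4n dn = -2n^2
  ∫ 1 dn = n
F(n) = 3n^4 - 5n^3 - 2n^2 + n + C


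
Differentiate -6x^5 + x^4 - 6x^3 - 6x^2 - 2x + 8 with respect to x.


Apply the power rule term by term:
  d/dx(-6x^5) = -30x^4
  d/dx(x^4) = 4x^3
  d/dx(-6x^3) = -18x^2
  d/dx(-6x^2) = -12x
  d/dx(-2x) = -2
  d/dx(8) = 0
p'(x) = -30x^4 + 4x^3 - 18x^2 - 12x - 2


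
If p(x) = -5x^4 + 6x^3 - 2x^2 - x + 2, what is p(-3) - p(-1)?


p(-3) = -580
p(-1) = -10
p(-3) - p(-1) = -580 + 10 = -570


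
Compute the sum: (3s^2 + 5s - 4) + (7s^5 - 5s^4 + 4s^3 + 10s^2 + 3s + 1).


Align terms by degree and add:
  3s^2 + 5s - 4
+ 7s^5 - 5s^4 + 4s^3 + 10s^2 + 3s + 1
= 7s^5 - 5s^4 + 4s^3 + 13s^2 + 8s - 3


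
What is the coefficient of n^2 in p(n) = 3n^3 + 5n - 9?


Read off the coefficient of n^2: 0


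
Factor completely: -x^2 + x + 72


Roots satisfy r1 + r2 = -b/a = 1 and r1*r2 = c/a = -72.
So r1 = -8, r2 = 9.
-x^2 + x + 72 = -(x - r1)(x - r2) = -(x + 8)(x - 9)


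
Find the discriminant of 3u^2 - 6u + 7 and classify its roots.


D = b^2 - 4ac = (-6)^2 - 4(3)(7) = 36 - 84 = -48
Since D < 0: two complex conjugate roots (no real roots)


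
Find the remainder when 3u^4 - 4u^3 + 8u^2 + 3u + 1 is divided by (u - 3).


By the Remainder Theorem, the remainder equals p(3):
  3*(3)^4 = 243
  -4*(3)^3 = -108
  8*(3)^2 = 72
  3*(3)^1 = 9
  constant: 1
Sum: 243 - 108 + 72 + 9 + 1 = 217


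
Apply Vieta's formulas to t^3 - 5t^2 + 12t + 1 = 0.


Monic cubic t^3+bt^2+ct+d=0: sum=-b, pairwise sum=c, product=-d.
b=-5, c=12, d=1
r1+r2+r3 = 5
r1r2+r1r3+r2r3 = 12
r1r2r3 = -1


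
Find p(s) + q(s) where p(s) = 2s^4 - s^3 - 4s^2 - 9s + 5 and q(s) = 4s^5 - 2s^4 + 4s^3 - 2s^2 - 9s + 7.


Align terms by degree and add:
  2s^4 - s^3 - 4s^2 - 9s + 5
+ 4s^5 - 2s^4 + 4s^3 - 2s^2 - 9s + 7
= 4s^5 + 3s^3 - 6s^2 - 18s + 12


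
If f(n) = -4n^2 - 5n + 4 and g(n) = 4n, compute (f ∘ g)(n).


Substitute g(n) into f:
f(g(n)) = -4*(4n)^2 + (-5)*(4n) + 4
(4n)^2 = 16n^2
Expand and combine: -64n^2 - 20n + 4


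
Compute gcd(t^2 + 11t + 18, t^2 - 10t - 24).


Factor each:
  t^2 + 11t + 18 = (t + 2)(t + 9)
  t^2 - 10t - 24 = (t + 2)(t - 12)
Common monic factor: t + 2


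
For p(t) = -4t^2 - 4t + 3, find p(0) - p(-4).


p(0) = 3
p(-4) = -45
p(0) - p(-4) = 3 + 45 = 48


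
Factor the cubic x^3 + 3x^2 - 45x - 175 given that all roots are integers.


Try integer roots (divisors of -175). x=-5: p(-5)=0.
Divide out (x + 5): quotient is x^2 - 2x - 35.
Factor the quadratic: (x - 7)(x + 5)
Result: (x + 5)(x - 7)(x + 5)


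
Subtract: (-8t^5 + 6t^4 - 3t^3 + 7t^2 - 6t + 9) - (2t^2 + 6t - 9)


Distribute the minus sign:
  (-8t^5 + 6t^4 - 3t^3 + 7t^2 - 6t + 9)
- (2t^2 + 6t - 9)
Negate second polynomial: -2t^2 - 6t + 9
Add: -8t^5 + 6t^4 - 3t^3 + 5t^2 - 12t + 18


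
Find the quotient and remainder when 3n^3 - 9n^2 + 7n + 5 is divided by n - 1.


(3n^3 - 9n^2 + 7n + 5) / (n - 1)
Step 1: 3n^2 * (n - 1) = 3n^3 - 3n^2; subtract.
Step 2: -6n * (n - 1) = -6n^2 + 6n; subtract.
Step 3: 1 * (n - 1) = n - 1; subtract.
Quotient: 3n^2 - 6n + 1, Remainder: 6


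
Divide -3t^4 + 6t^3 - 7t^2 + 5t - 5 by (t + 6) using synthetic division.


Synthetic division with c = -6. Coefficients: -3, 6, -7, 5, -5
Bring down -3.
  -3 * -6 = 18; 18 + 6 = 24
  24 * -6 = -144; -144 - 7 = -151
  -151 * -6 = 906; 906 + 5 = 911
  911 * -6 = -5466; -5466 - 5 = -5471
Quotient: -3t^3 + 24t^2 - 151t + 911, Remainder: -5471


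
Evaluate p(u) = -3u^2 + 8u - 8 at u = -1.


Using direct substitution:
  -3 * (-1)^2 = -3
  8 * (-1)^1 = -8
  constant: -8
Sum = -3 - 8 - 8 = -19


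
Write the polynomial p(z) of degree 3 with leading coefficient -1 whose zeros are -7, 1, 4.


p(z) = -(z + 7)(z - 1)(z - 4)
Expand: -z^3 - 2z^2 + 31z - 28


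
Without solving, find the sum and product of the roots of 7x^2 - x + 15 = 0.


For ax^2+bx+c=0: sum = -b/a, product = c/a.
a=7, b=-1, c=15
Sum = -(-1)/7 = 1/7
Product = (15)/7 = 15/7


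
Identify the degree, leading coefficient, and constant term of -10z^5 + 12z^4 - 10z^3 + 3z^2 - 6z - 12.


Highest power of z is 5, with coefficient -10. Constant term is -12.
Degree = 5, leading coefficient = -10, constant term = -12


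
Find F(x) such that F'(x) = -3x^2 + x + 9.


Reverse power rule on each term:
  ∫ -3x^2 dx = -x^3
  ∫ x dx = (1/2)x^2
  ∫ 9 dx = 9x
F(x) = -x^3 + (1/2)x^2 + 9x + C


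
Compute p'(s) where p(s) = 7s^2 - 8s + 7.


Apply the power rule term by term:
  d/ds(7s^2) = 14s
  d/ds(-8s) = -8
  d/ds(7) = 0
p'(s) = 14s - 8


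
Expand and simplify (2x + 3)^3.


Expand (2x + 3)^3 by repeated multiplication:
  (2x + 3)^2 = 4x^2 + 12x + 9
= 8x^3 + 36x^2 + 54x + 27


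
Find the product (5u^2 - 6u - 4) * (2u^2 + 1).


Distribute each term of the first polynomial:
  (5u^2)(2u^2 + 1) = 10u^4 + 5u^2
  (-6u)(2u^2 + 1) = -12u^3 - 6u
  (-4)(2u^2 + 1) = -8u^2 - 4
Sum: 10u^4 - 12u^3 - 3u^2 - 6u - 4


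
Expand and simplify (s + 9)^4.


Expand (s + 9)^4 by repeated multiplication:
  (s + 9)^2 = s^2 + 18s + 81
  (s + 9)^3 = s^3 + 27s^2 + 243s + 729
= s^4 + 36s^3 + 486s^2 + 2916s + 6561


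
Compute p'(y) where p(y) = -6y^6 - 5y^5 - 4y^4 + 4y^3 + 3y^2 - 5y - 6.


Apply the power rule term by term:
  d/dy(-6y^6) = -36y^5
  d/dy(-5y^5) = -25y^4
  d/dy(-4y^4) = -16y^3
  d/dy(4y^3) = 12y^2
  d/dy(3y^2) = 6y
  d/dy(-5y) = -5
  d/dy(-6) = 0
p'(y) = -36y^5 - 25y^4 - 16y^3 + 12y^2 + 6y - 5


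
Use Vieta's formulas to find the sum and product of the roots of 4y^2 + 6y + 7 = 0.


For ay^2+by+c=0: sum = -b/a, product = c/a.
a=4, b=6, c=7
Sum = -(6)/4 = -3/2
Product = (7)/4 = 7/4


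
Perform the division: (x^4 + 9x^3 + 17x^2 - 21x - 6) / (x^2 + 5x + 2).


(x^4 + 9x^3 + 17x^2 - 21x - 6) / (x^2 + 5x + 2)
Step 1: x^2 * (x^2 + 5x + 2) = x^4 + 5x^3 + 2x^2; subtract.
Step 2: 4x * (x^2 + 5x + 2) = 4x^3 + 20x^2 + 8x; subtract.
Step 3: -5 * (x^2 + 5x + 2) = -5x^2 - 25x - 10; subtract.
Quotient: x^2 + 4x - 5, Remainder: -4x + 4


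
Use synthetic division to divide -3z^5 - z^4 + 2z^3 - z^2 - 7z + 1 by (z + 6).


Synthetic division with c = -6. Coefficients: -3, -1, 2, -1, -7, 1
Bring down -3.
  -3 * -6 = 18; 18 - 1 = 17
  17 * -6 = -102; -102 + 2 = -100
  -100 * -6 = 600; 600 - 1 = 599
  599 * -6 = -3594; -3594 - 7 = -3601
  -3601 * -6 = 21606; 21606 + 1 = 21607
Quotient: -3z^4 + 17z^3 - 100z^2 + 599z - 3601, Remainder: 21607


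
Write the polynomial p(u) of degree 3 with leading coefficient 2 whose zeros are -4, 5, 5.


p(u) = 2(u + 4)(u - 5)(u - 5)
Expand: 2u^3 - 12u^2 - 30u + 200


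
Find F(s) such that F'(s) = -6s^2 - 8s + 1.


Reverse power rule on each term:
  ∫ -6s^2 ds = -2s^3
  ∫ -8s ds = -4s^2
  ∫ 1 ds = s
F(s) = -2s^3 - 4s^2 + s + C


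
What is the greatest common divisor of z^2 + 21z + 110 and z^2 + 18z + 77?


Factor each:
  z^2 + 21z + 110 = (z + 11)(z + 10)
  z^2 + 18z + 77 = (z + 11)(z + 7)
Common monic factor: z + 11


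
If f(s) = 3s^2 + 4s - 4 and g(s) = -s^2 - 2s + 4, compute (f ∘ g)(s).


Substitute g(s) into f:
f(g(s)) = 3*(-s^2 - 2s + 4)^2 + 4*(-s^2 - 2s + 4) + (-4)
(-s^2 - 2s + 4)^2 = s^4 + 4s^3 - 4s^2 - 16s + 16
Expand and combine: 3s^4 + 12s^3 - 16s^2 - 56s + 60


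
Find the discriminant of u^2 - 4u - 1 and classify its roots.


D = b^2 - 4ac = (-4)^2 - 4(1)(-1) = 16 + 4 = 20
Since D > 0: two distinct irrational roots


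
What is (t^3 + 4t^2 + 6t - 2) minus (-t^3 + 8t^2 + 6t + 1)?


Distribute the minus sign:
  (t^3 + 4t^2 + 6t - 2)
- (-t^3 + 8t^2 + 6t + 1)
Negate second polynomial: t^3 - 8t^2 - 6t - 1
Add: 2t^3 - 4t^2 - 3


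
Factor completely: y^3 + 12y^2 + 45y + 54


Try integer roots (divisors of 54). y=-6: p(-6)=0.
Divide out (y + 6): quotient is y^2 + 6y + 9.
Factor the quadratic: (y + 3)(y + 3)
Result: (y + 6)(y + 3)(y + 3)


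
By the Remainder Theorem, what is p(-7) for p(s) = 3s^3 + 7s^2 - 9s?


By the Remainder Theorem, the remainder equals p(-7):
  3*(-7)^3 = -1029
  7*(-7)^2 = 343
  -9*(-7)^1 = 63
  constant: 0
Sum: -1029 + 343 + 63 + 0 = -623


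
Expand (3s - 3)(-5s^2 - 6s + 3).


Distribute each term of the first polynomial:
  (3s)(-5s^2 - 6s + 3) = -15s^3 - 18s^2 + 9s
  (-3)(-5s^2 - 6s + 3) = 15s^2 + 18s - 9
Sum: -15s^3 - 3s^2 + 27s - 9


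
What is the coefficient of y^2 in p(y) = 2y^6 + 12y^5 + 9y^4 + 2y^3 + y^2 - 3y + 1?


Read off the coefficient of y^2: 1


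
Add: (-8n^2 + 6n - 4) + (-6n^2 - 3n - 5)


Align terms by degree and add:
  -8n^2 + 6n - 4
  -6n^2 - 3n - 5
= -14n^2 + 3n - 9


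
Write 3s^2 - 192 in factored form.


Roots satisfy r1 + r2 = -b/a = 0 and r1*r2 = c/a = -64.
So r1 = -8, r2 = 8.
3s^2 - 192 = 3(s - r1)(s - r2) = 3(s + 8)(s - 8)


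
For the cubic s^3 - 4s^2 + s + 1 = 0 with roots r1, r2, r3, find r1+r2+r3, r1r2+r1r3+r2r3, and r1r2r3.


Monic cubic s^3+bs^2+cs+d=0: sum=-b, pairwise sum=c, product=-d.
b=-4, c=1, d=1
r1+r2+r3 = 4
r1r2+r1r3+r2r3 = 1
r1r2r3 = -1
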